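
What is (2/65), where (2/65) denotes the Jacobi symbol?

1

Factor out 2: 2 = 2. Since 65 ≡ 1 (mod 8), (2/65) = +1. Now have (1/65).
(1/65) = 1. Collecting the sign factors: 1.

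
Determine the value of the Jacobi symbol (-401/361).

1

Reduce the numerator: -401 ≡ 321 (mod 361), so (-401/361) = (321/361).
321 ≡ 1 (mod 4), so quadratic reciprocity gives (321/361) = (361/321). Reduce: 361 ≡ 40 (mod 321). Now have (40/321).
Factor out 2: 40 = 2^3·5. Since 321 ≡ 1 (mod 8), (2/321) = +1, and (2/321)^3 = +1. Now have (5/321).
5 ≡ 1 (mod 4), so quadratic reciprocity gives (5/321) = (321/5). Reduce: 321 ≡ 1 (mod 5). Now have (1/5).
(1/5) = 1. Collecting the sign factors: 1.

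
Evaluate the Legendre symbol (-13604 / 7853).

1

Reduce the numerator: -13604 ≡ 2102 (mod 7853), so (-13604 / 7853) = (2102 / 7853).
Factor out 2: 2102 = 2·1051. Since 7853 ≡ 5 (mod 8), (2 / 7853) = -1. Now have -(1051 / 7853).
7853 ≡ 1 (mod 4), so quadratic reciprocity gives (1051 / 7853) = (7853 / 1051). Reduce: 7853 ≡ 496 (mod 1051). Now have -(496 / 1051).
Factor out 2: 496 = 2^4·31. Since 1051 ≡ 3 (mod 8), (2 / 1051) = -1, and (2 / 1051)^4 = +1. Now have -(31 / 1051).
Both 31 ≡ 3 and 1051 ≡ 3 (mod 4), so reciprocity gives (31 / 1051) = -(1051 / 31). Reduce: 1051 ≡ 28 (mod 31). Now have (28 / 31).
Factor out 2: 28 = 2^2·7. Since 31 ≡ 7 (mod 8), (2 / 31) = +1, and (2 / 31)^2 = +1. Now have (7 / 31).
Both 7 ≡ 3 and 31 ≡ 3 (mod 4), so reciprocity gives (7 / 31) = -(31 / 7). Reduce: 31 ≡ 3 (mod 7). Now have -(3 / 7).
Both 3 ≡ 3 and 7 ≡ 3 (mod 4), so reciprocity gives (3 / 7) = -(7 / 3). Reduce: 7 ≡ 1 (mod 3). Now have (1 / 3).
(1 / 3) = 1. Collecting the sign factors: 1.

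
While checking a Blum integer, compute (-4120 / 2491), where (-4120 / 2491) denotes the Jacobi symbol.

-1

Reduce the numerator: -4120 ≡ 862 (mod 2491), so (-4120 / 2491) = (862 / 2491).
Factor out 2: 862 = 2·431. Since 2491 ≡ 3 (mod 8), (2 / 2491) = -1. Now have -(431 / 2491).
Both 431 ≡ 3 and 2491 ≡ 3 (mod 4), so reciprocity gives (431 / 2491) = -(2491 / 431). Reduce: 2491 ≡ 336 (mod 431). Now have (336 / 431).
Factor out 2: 336 = 2^4·21. Since 431 ≡ 7 (mod 8), (2 / 431) = +1, and (2 / 431)^4 = +1. Now have (21 / 431).
21 ≡ 1 (mod 4), so quadratic reciprocity gives (21 / 431) = (431 / 21). Reduce: 431 ≡ 11 (mod 21). Now have (11 / 21).
21 ≡ 1 (mod 4), so quadratic reciprocity gives (11 / 21) = (21 / 11). Reduce: 21 ≡ 10 (mod 11). Now have (10 / 11).
Factor out 2: 10 = 2·5. Since 11 ≡ 3 (mod 8), (2 / 11) = -1. Now have -(5 / 11).
5 ≡ 1 (mod 4), so quadratic reciprocity gives (5 / 11) = (11 / 5). Reduce: 11 ≡ 1 (mod 5). Now have -(1 / 5).
(1 / 5) = 1. Collecting the sign factors: -1.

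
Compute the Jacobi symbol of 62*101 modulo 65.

By multiplicativity, (62·101|65) = (62|65)·(101|65).
First factor (62|65):
(62|65)
  = (31|65)    [65 ≡ 1 mod 8 ⇒ (2|65) = +1]
  = (65|31)    [QR: 65 ≡ 1 mod 4, sign kept]
  = (3|31)    [65 ≡ 3 mod 31]
  = -(31|3)    [QR: both ≡ 3 mod 4, sign flips]
  = -(1|3)    [31 ≡ 1 mod 3]
  = -1    [(1|3) = 1]
Second factor (101|65):
(101|65)
  = (36|65)    [101 ≡ 36 mod 65]
  = (9|65)    [65 ≡ 1 mod 8 ⇒ (2|65)^2 = +1]
  = (65|9)    [QR: 9 ≡ 1 mod 4, sign kept]
  = (2|9)    [65 ≡ 2 mod 9]
  = (1|9)    [9 ≡ 1 mod 8 ⇒ (2|9) = +1]
  = 1    [(1|9) = 1]
Product: (-1)·(1) = -1.

-1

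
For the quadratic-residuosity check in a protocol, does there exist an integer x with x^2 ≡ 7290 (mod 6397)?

(7290/6397)
  = (893/6397)    [7290 ≡ 893 mod 6397]
  = (6397/893)    [QR: 893 ≡ 1 mod 4, sign kept]
  = (146/893)    [6397 ≡ 146 mod 893]
  = -(73/893)    [893 ≡ 5 mod 8 ⇒ (2/893) = -1]
  = -(893/73)    [QR: 73 ≡ 1 mod 4, sign kept]
  = -(17/73)    [893 ≡ 17 mod 73]
  = -(73/17)    [QR: 17 ≡ 1 mod 4, sign kept]
  = -(5/17)    [73 ≡ 5 mod 17]
  = -(17/5)    [QR: 5 ≡ 1 mod 4, sign kept]
  = -(2/5)    [17 ≡ 2 mod 5]
  = (1/5)    [5 ≡ 5 mod 8 ⇒ (2/5) = -1]
  = 1    [(1/5) = 1]
(7290/6397) = 1, and 6397 is prime, so 7290 is a quadratic residue mod 6397.

yes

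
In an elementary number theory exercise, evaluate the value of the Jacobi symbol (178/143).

-1

Reduce the numerator: 178 ≡ 35 (mod 143), so (178/143) = (35/143).
Both 35 ≡ 3 and 143 ≡ 3 (mod 4), so reciprocity gives (35/143) = -(143/35). Reduce: 143 ≡ 3 (mod 35). Now have -(3/35).
Both 3 ≡ 3 and 35 ≡ 3 (mod 4), so reciprocity gives (3/35) = -(35/3). Reduce: 35 ≡ 2 (mod 3). Now have (2/3).
Factor out 2: 2 = 2. Since 3 ≡ 3 (mod 8), (2/3) = -1. Now have -(1/3).
(1/3) = 1. Collecting the sign factors: -1.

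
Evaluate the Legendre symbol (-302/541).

Reduce the numerator: -302 ≡ 239 (mod 541), so (-302/541) = (239/541).
541 ≡ 1 (mod 4), so quadratic reciprocity gives (239/541) = (541/239). Reduce: 541 ≡ 63 (mod 239). Now have (63/239).
Both 63 ≡ 3 and 239 ≡ 3 (mod 4), so reciprocity gives (63/239) = -(239/63). Reduce: 239 ≡ 50 (mod 63). Now have -(50/63).
Factor out 2: 50 = 2·25. Since 63 ≡ 7 (mod 8), (2/63) = +1. Now have -(25/63).
25 ≡ 1 (mod 4), so quadratic reciprocity gives (25/63) = (63/25). Reduce: 63 ≡ 13 (mod 25). Now have -(13/25).
13 ≡ 1 (mod 4), so quadratic reciprocity gives (13/25) = (25/13). Reduce: 25 ≡ 12 (mod 13). Now have -(12/13).
Factor out 2: 12 = 2^2·3. Since 13 ≡ 5 (mod 8), (2/13) = -1, and (2/13)^2 = +1. Now have -(3/13).
13 ≡ 1 (mod 4), so quadratic reciprocity gives (3/13) = (13/3). Reduce: 13 ≡ 1 (mod 3). Now have -(1/3).
(1/3) = 1. Collecting the sign factors: -1.

-1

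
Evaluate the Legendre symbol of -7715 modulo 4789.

Reduce the numerator: -7715 ≡ 1863 (mod 4789), so (-7715 / 4789) = (1863 / 4789).
4789 ≡ 1 (mod 4), so quadratic reciprocity gives (1863 / 4789) = (4789 / 1863). Reduce: 4789 ≡ 1063 (mod 1863). Now have (1063 / 1863).
Both 1063 ≡ 3 and 1863 ≡ 3 (mod 4), so reciprocity gives (1063 / 1863) = -(1863 / 1063). Reduce: 1863 ≡ 800 (mod 1063). Now have -(800 / 1063).
Factor out 2: 800 = 2^5·25. Since 1063 ≡ 7 (mod 8), (2 / 1063) = +1, and (2 / 1063)^5 = +1. Now have -(25 / 1063).
25 ≡ 1 (mod 4), so quadratic reciprocity gives (25 / 1063) = (1063 / 25). Reduce: 1063 ≡ 13 (mod 25). Now have -(13 / 25).
13 ≡ 1 (mod 4), so quadratic reciprocity gives (13 / 25) = (25 / 13). Reduce: 25 ≡ 12 (mod 13). Now have -(12 / 13).
Factor out 2: 12 = 2^2·3. Since 13 ≡ 5 (mod 8), (2 / 13) = -1, and (2 / 13)^2 = +1. Now have -(3 / 13).
13 ≡ 1 (mod 4), so quadratic reciprocity gives (3 / 13) = (13 / 3). Reduce: 13 ≡ 1 (mod 3). Now have -(1 / 3).
(1 / 3) = 1. Collecting the sign factors: -1.

-1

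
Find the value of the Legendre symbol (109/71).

1

Reduce the numerator: 109 ≡ 38 (mod 71), so (109/71) = (38/71).
Factor out 2: 38 = 2·19. Since 71 ≡ 7 (mod 8), (2/71) = +1. Now have (19/71).
Both 19 ≡ 3 and 71 ≡ 3 (mod 4), so reciprocity gives (19/71) = -(71/19). Reduce: 71 ≡ 14 (mod 19). Now have -(14/19).
Factor out 2: 14 = 2·7. Since 19 ≡ 3 (mod 8), (2/19) = -1. Now have (7/19).
Both 7 ≡ 3 and 19 ≡ 3 (mod 4), so reciprocity gives (7/19) = -(19/7). Reduce: 19 ≡ 5 (mod 7). Now have -(5/7).
5 ≡ 1 (mod 4), so quadratic reciprocity gives (5/7) = (7/5). Reduce: 7 ≡ 2 (mod 5). Now have -(2/5).
Factor out 2: 2 = 2. Since 5 ≡ 5 (mod 8), (2/5) = -1. Now have (1/5).
(1/5) = 1. Collecting the sign factors: 1.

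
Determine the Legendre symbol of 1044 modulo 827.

-1

Reduce the numerator: 1044 ≡ 217 (mod 827), so (1044|827) = (217|827).
217 ≡ 1 (mod 4), so quadratic reciprocity gives (217|827) = (827|217). Reduce: 827 ≡ 176 (mod 217). Now have (176|217).
Factor out 2: 176 = 2^4·11. Since 217 ≡ 1 (mod 8), (2|217) = +1, and (2|217)^4 = +1. Now have (11|217).
217 ≡ 1 (mod 4), so quadratic reciprocity gives (11|217) = (217|11). Reduce: 217 ≡ 8 (mod 11). Now have (8|11).
Factor out 2: 8 = 2^3. Since 11 ≡ 3 (mod 8), (2|11) = -1, and (2|11)^3 = -1. Now have -(1|11).
(1|11) = 1. Collecting the sign factors: -1.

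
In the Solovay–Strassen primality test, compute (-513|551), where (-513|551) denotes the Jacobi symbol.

0

Pull out -1: (-513|551) = (-1|551)·(513|551). Since 551 ≡ 3 (mod 4), (-1|551) = -1. Now have -(513|551).
513 ≡ 1 (mod 4), so quadratic reciprocity gives (513|551) = (551|513). Reduce: 551 ≡ 38 (mod 513). Now have -(38|513).
Factor out 2: 38 = 2·19. Since 513 ≡ 1 (mod 8), (2|513) = +1. Now have -(19|513).
513 ≡ 1 (mod 4), so quadratic reciprocity gives (19|513) = (513|19). Reduce: 513 ≡ 0 (mod 19). Now have -(0|19).
The numerator is now 0 with denominator 19 > 1: the symbol is 0.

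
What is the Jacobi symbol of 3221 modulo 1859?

(3221/1859)
  = (1362/1859)    [3221 ≡ 1362 mod 1859]
  = -(681/1859)    [1859 ≡ 3 mod 8 ⇒ (2/1859) = -1]
  = -(1859/681)    [QR: 681 ≡ 1 mod 4, sign kept]
  = -(497/681)    [1859 ≡ 497 mod 681]
  = -(681/497)    [QR: 497 ≡ 1 mod 4, sign kept]
  = -(184/497)    [681 ≡ 184 mod 497]
  = -(23/497)    [497 ≡ 1 mod 8 ⇒ (2/497)^3 = +1]
  = -(497/23)    [QR: 497 ≡ 1 mod 4, sign kept]
  = -(14/23)    [497 ≡ 14 mod 23]
  = -(7/23)    [23 ≡ 7 mod 8 ⇒ (2/23) = +1]
  = (23/7)    [QR: both ≡ 3 mod 4, sign flips]
  = (2/7)    [23 ≡ 2 mod 7]
  = (1/7)    [7 ≡ 7 mod 8 ⇒ (2/7) = +1]
  = 1    [(1/7) = 1]

1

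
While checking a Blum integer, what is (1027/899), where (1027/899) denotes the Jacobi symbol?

Reduce the numerator: 1027 ≡ 128 (mod 899), so (1027/899) = (128/899).
Factor out 2: 128 = 2^7. Since 899 ≡ 3 (mod 8), (2/899) = -1, and (2/899)^7 = -1. Now have -(1/899).
(1/899) = 1. Collecting the sign factors: -1.

-1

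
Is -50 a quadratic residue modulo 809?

yes

Pull out -1: (-50/809) = (-1/809)·(50/809). Since 809 ≡ 1 (mod 4), (-1/809) = +1. Now have (50/809).
Factor out 2: 50 = 2·25. Since 809 ≡ 1 (mod 8), (2/809) = +1. Now have (25/809).
25 ≡ 1 (mod 4), so quadratic reciprocity gives (25/809) = (809/25). Reduce: 809 ≡ 9 (mod 25). Now have (9/25).
9 ≡ 1 (mod 4), so quadratic reciprocity gives (9/25) = (25/9). Reduce: 25 ≡ 7 (mod 9). Now have (7/9).
9 ≡ 1 (mod 4), so quadratic reciprocity gives (7/9) = (9/7). Reduce: 9 ≡ 2 (mod 7). Now have (2/7).
Factor out 2: 2 = 2. Since 7 ≡ 7 (mod 8), (2/7) = +1. Now have (1/7).
(1/7) = 1. Collecting the sign factors: 1.
The Legendre symbol is 1, so x^2 ≡ -50 (mod 809) has solution.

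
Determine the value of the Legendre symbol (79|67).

-1

Reduce the numerator: 79 ≡ 12 (mod 67), so (79|67) = (12|67).
Factor out 2: 12 = 2^2·3. Since 67 ≡ 3 (mod 8), (2|67) = -1, and (2|67)^2 = +1. Now have (3|67).
Both 3 ≡ 3 and 67 ≡ 3 (mod 4), so reciprocity gives (3|67) = -(67|3). Reduce: 67 ≡ 1 (mod 3). Now have -(1|3).
(1|3) = 1. Collecting the sign factors: -1.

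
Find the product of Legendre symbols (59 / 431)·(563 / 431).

1

By multiplicativity, (59·563 / 431) = (59 / 431)·(563 / 431).
First factor (59 / 431):
Both 59 ≡ 3 and 431 ≡ 3 (mod 4), so reciprocity gives (59 / 431) = -(431 / 59). Reduce: 431 ≡ 18 (mod 59). Now have -(18 / 59).
Factor out 2: 18 = 2·9. Since 59 ≡ 3 (mod 8), (2 / 59) = -1. Now have (9 / 59).
9 ≡ 1 (mod 4), so quadratic reciprocity gives (9 / 59) = (59 / 9). Reduce: 59 ≡ 5 (mod 9). Now have (5 / 9).
5 ≡ 1 (mod 4), so quadratic reciprocity gives (5 / 9) = (9 / 5). Reduce: 9 ≡ 4 (mod 5). Now have (4 / 5).
Factor out 2: 4 = 2^2. Since 5 ≡ 5 (mod 8), (2 / 5) = -1, and (2 / 5)^2 = +1. Now have (1 / 5).
(1 / 5) = 1. Collecting the sign factors: 1.
Second factor (563 / 431):
Reduce the numerator: 563 ≡ 132 (mod 431), so (563 / 431) = (132 / 431).
Factor out 2: 132 = 2^2·33. Since 431 ≡ 7 (mod 8), (2 / 431) = +1, and (2 / 431)^2 = +1. Now have (33 / 431).
33 ≡ 1 (mod 4), so quadratic reciprocity gives (33 / 431) = (431 / 33). Reduce: 431 ≡ 2 (mod 33). Now have (2 / 33).
Factor out 2: 2 = 2. Since 33 ≡ 1 (mod 8), (2 / 33) = +1. Now have (1 / 33).
(1 / 33) = 1. Collecting the sign factors: 1.
Product: (1)·(1) = 1.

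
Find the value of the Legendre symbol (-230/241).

(-230/241)
  = (230/241)    [241 ≡ 1 mod 4 ⇒ (-1/241) = +1]
  = (115/241)    [241 ≡ 1 mod 8 ⇒ (2/241) = +1]
  = (241/115)    [QR: 241 ≡ 1 mod 4, sign kept]
  = (11/115)    [241 ≡ 11 mod 115]
  = -(115/11)    [QR: both ≡ 3 mod 4, sign flips]
  = -(5/11)    [115 ≡ 5 mod 11]
  = -(11/5)    [QR: 5 ≡ 1 mod 4, sign kept]
  = -(1/5)    [11 ≡ 1 mod 5]
  = -1    [(1/5) = 1]

-1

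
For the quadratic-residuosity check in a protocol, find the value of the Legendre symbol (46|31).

-1

(46|31)
  = (15|31)    [46 ≡ 15 mod 31]
  = -(31|15)    [QR: both ≡ 3 mod 4, sign flips]
  = -(1|15)    [31 ≡ 1 mod 15]
  = -1    [(1|15) = 1]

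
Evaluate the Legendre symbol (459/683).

Both 459 ≡ 3 and 683 ≡ 3 (mod 4), so reciprocity gives (459/683) = -(683/459). Reduce: 683 ≡ 224 (mod 459). Now have -(224/459).
Factor out 2: 224 = 2^5·7. Since 459 ≡ 3 (mod 8), (2/459) = -1, and (2/459)^5 = -1. Now have (7/459).
Both 7 ≡ 3 and 459 ≡ 3 (mod 4), so reciprocity gives (7/459) = -(459/7). Reduce: 459 ≡ 4 (mod 7). Now have -(4/7).
Factor out 2: 4 = 2^2. Since 7 ≡ 7 (mod 8), (2/7) = +1, and (2/7)^2 = +1. Now have -(1/7).
(1/7) = 1. Collecting the sign factors: -1.

-1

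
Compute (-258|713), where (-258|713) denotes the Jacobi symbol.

Reduce the numerator: -258 ≡ 455 (mod 713), so (-258|713) = (455|713).
713 ≡ 1 (mod 4), so quadratic reciprocity gives (455|713) = (713|455). Reduce: 713 ≡ 258 (mod 455). Now have (258|455).
Factor out 2: 258 = 2·129. Since 455 ≡ 7 (mod 8), (2|455) = +1. Now have (129|455).
129 ≡ 1 (mod 4), so quadratic reciprocity gives (129|455) = (455|129). Reduce: 455 ≡ 68 (mod 129). Now have (68|129).
Factor out 2: 68 = 2^2·17. Since 129 ≡ 1 (mod 8), (2|129) = +1, and (2|129)^2 = +1. Now have (17|129).
17 ≡ 1 (mod 4), so quadratic reciprocity gives (17|129) = (129|17). Reduce: 129 ≡ 10 (mod 17). Now have (10|17).
Factor out 2: 10 = 2·5. Since 17 ≡ 1 (mod 8), (2|17) = +1. Now have (5|17).
5 ≡ 1 (mod 4), so quadratic reciprocity gives (5|17) = (17|5). Reduce: 17 ≡ 2 (mod 5). Now have (2|5).
Factor out 2: 2 = 2. Since 5 ≡ 5 (mod 8), (2|5) = -1. Now have -(1|5).
(1|5) = 1. Collecting the sign factors: -1.

-1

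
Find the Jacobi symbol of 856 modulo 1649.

(856/1649)
  = (107/1649)    [1649 ≡ 1 mod 8 ⇒ (2/1649)^3 = +1]
  = (1649/107)    [QR: 1649 ≡ 1 mod 4, sign kept]
  = (44/107)    [1649 ≡ 44 mod 107]
  = (11/107)    [107 ≡ 3 mod 8 ⇒ (2/107)^2 = +1]
  = -(107/11)    [QR: both ≡ 3 mod 4, sign flips]
  = -(8/11)    [107 ≡ 8 mod 11]
  = (1/11)    [11 ≡ 3 mod 8 ⇒ (2/11)^3 = -1]
  = 1    [(1/11) = 1]

1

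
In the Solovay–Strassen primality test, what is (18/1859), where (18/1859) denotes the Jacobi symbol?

(18/1859)
  = -(9/1859)    [1859 ≡ 3 mod 8 ⇒ (2/1859) = -1]
  = -(1859/9)    [QR: 9 ≡ 1 mod 4, sign kept]
  = -(5/9)    [1859 ≡ 5 mod 9]
  = -(9/5)    [QR: 5 ≡ 1 mod 4, sign kept]
  = -(4/5)    [9 ≡ 4 mod 5]
  = -(1/5)    [5 ≡ 5 mod 8 ⇒ (2/5)^2 = +1]
  = -1    [(1/5) = 1]

-1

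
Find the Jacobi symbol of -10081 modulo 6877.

Pull out -1: (-10081/6877) = (-1/6877)·(10081/6877). Since 6877 ≡ 1 (mod 4), (-1/6877) = +1. Now have (10081/6877).
Reduce the numerator: 10081 ≡ 3204 (mod 6877), so (10081/6877) = (3204/6877).
Factor out 2: 3204 = 2^2·801. Since 6877 ≡ 5 (mod 8), (2/6877) = -1, and (2/6877)^2 = +1. Now have (801/6877).
801 ≡ 1 (mod 4), so quadratic reciprocity gives (801/6877) = (6877/801). Reduce: 6877 ≡ 469 (mod 801). Now have (469/801).
469 ≡ 1 (mod 4), so quadratic reciprocity gives (469/801) = (801/469). Reduce: 801 ≡ 332 (mod 469). Now have (332/469).
Factor out 2: 332 = 2^2·83. Since 469 ≡ 5 (mod 8), (2/469) = -1, and (2/469)^2 = +1. Now have (83/469).
469 ≡ 1 (mod 4), so quadratic reciprocity gives (83/469) = (469/83). Reduce: 469 ≡ 54 (mod 83). Now have (54/83).
Factor out 2: 54 = 2·27. Since 83 ≡ 3 (mod 8), (2/83) = -1. Now have -(27/83).
Both 27 ≡ 3 and 83 ≡ 3 (mod 4), so reciprocity gives (27/83) = -(83/27). Reduce: 83 ≡ 2 (mod 27). Now have (2/27).
Factor out 2: 2 = 2. Since 27 ≡ 3 (mod 8), (2/27) = -1. Now have -(1/27).
(1/27) = 1. Collecting the sign factors: -1.

-1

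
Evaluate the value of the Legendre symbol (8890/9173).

1

Factor out 2: 8890 = 2·4445. Since 9173 ≡ 5 (mod 8), (2/9173) = -1. Now have -(4445/9173).
4445 ≡ 1 (mod 4), so quadratic reciprocity gives (4445/9173) = (9173/4445). Reduce: 9173 ≡ 283 (mod 4445). Now have -(283/4445).
4445 ≡ 1 (mod 4), so quadratic reciprocity gives (283/4445) = (4445/283). Reduce: 4445 ≡ 200 (mod 283). Now have -(200/283).
Factor out 2: 200 = 2^3·25. Since 283 ≡ 3 (mod 8), (2/283) = -1, and (2/283)^3 = -1. Now have (25/283).
25 ≡ 1 (mod 4), so quadratic reciprocity gives (25/283) = (283/25). Reduce: 283 ≡ 8 (mod 25). Now have (8/25).
Factor out 2: 8 = 2^3. Since 25 ≡ 1 (mod 8), (2/25) = +1, and (2/25)^3 = +1. Now have (1/25).
(1/25) = 1. Collecting the sign factors: 1.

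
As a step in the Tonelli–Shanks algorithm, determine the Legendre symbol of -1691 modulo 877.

1

Pull out -1: (-1691 / 877) = (-1 / 877)·(1691 / 877). Since 877 ≡ 1 (mod 4), (-1 / 877) = +1. Now have (1691 / 877).
Reduce the numerator: 1691 ≡ 814 (mod 877), so (1691 / 877) = (814 / 877).
Factor out 2: 814 = 2·407. Since 877 ≡ 5 (mod 8), (2 / 877) = -1. Now have -(407 / 877).
877 ≡ 1 (mod 4), so quadratic reciprocity gives (407 / 877) = (877 / 407). Reduce: 877 ≡ 63 (mod 407). Now have -(63 / 407).
Both 63 ≡ 3 and 407 ≡ 3 (mod 4), so reciprocity gives (63 / 407) = -(407 / 63). Reduce: 407 ≡ 29 (mod 63). Now have (29 / 63).
29 ≡ 1 (mod 4), so quadratic reciprocity gives (29 / 63) = (63 / 29). Reduce: 63 ≡ 5 (mod 29). Now have (5 / 29).
5 ≡ 1 (mod 4), so quadratic reciprocity gives (5 / 29) = (29 / 5). Reduce: 29 ≡ 4 (mod 5). Now have (4 / 5).
Factor out 2: 4 = 2^2. Since 5 ≡ 5 (mod 8), (2 / 5) = -1, and (2 / 5)^2 = +1. Now have (1 / 5).
(1 / 5) = 1. Collecting the sign factors: 1.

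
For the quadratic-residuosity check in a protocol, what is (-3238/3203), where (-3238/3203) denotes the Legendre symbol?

Pull out -1: (-3238/3203) = (-1/3203)·(3238/3203). Since 3203 ≡ 3 (mod 4), (-1/3203) = -1. Now have -(3238/3203).
Reduce the numerator: 3238 ≡ 35 (mod 3203), so (3238/3203) = (35/3203).
Both 35 ≡ 3 and 3203 ≡ 3 (mod 4), so reciprocity gives (35/3203) = -(3203/35). Reduce: 3203 ≡ 18 (mod 35). Now have (18/35).
Factor out 2: 18 = 2·9. Since 35 ≡ 3 (mod 8), (2/35) = -1. Now have -(9/35).
9 ≡ 1 (mod 4), so quadratic reciprocity gives (9/35) = (35/9). Reduce: 35 ≡ 8 (mod 9). Now have -(8/9).
Factor out 2: 8 = 2^3. Since 9 ≡ 1 (mod 8), (2/9) = +1, and (2/9)^3 = +1. Now have -(1/9).
(1/9) = 1. Collecting the sign factors: -1.

-1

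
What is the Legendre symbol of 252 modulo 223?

1

Reduce the numerator: 252 ≡ 29 (mod 223), so (252/223) = (29/223).
29 ≡ 1 (mod 4), so quadratic reciprocity gives (29/223) = (223/29). Reduce: 223 ≡ 20 (mod 29). Now have (20/29).
Factor out 2: 20 = 2^2·5. Since 29 ≡ 5 (mod 8), (2/29) = -1, and (2/29)^2 = +1. Now have (5/29).
5 ≡ 1 (mod 4), so quadratic reciprocity gives (5/29) = (29/5). Reduce: 29 ≡ 4 (mod 5). Now have (4/5).
Factor out 2: 4 = 2^2. Since 5 ≡ 5 (mod 8), (2/5) = -1, and (2/5)^2 = +1. Now have (1/5).
(1/5) = 1. Collecting the sign factors: 1.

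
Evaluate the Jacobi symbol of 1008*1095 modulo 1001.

By multiplicativity, (1008·1095/1001) = (1008/1001)·(1095/1001).
First factor (1008/1001):
Reduce the numerator: 1008 ≡ 7 (mod 1001), so (1008/1001) = (7/1001).
1001 ≡ 1 (mod 4), so quadratic reciprocity gives (7/1001) = (1001/7). Reduce: 1001 ≡ 0 (mod 7). Now have (0/7).
The numerator is now 0 with denominator 7 > 1: the symbol is 0.
Second factor (1095/1001):
Reduce the numerator: 1095 ≡ 94 (mod 1001), so (1095/1001) = (94/1001).
Factor out 2: 94 = 2·47. Since 1001 ≡ 1 (mod 8), (2/1001) = +1. Now have (47/1001).
1001 ≡ 1 (mod 4), so quadratic reciprocity gives (47/1001) = (1001/47). Reduce: 1001 ≡ 14 (mod 47). Now have (14/47).
Factor out 2: 14 = 2·7. Since 47 ≡ 7 (mod 8), (2/47) = +1. Now have (7/47).
Both 7 ≡ 3 and 47 ≡ 3 (mod 4), so reciprocity gives (7/47) = -(47/7). Reduce: 47 ≡ 5 (mod 7). Now have -(5/7).
5 ≡ 1 (mod 4), so quadratic reciprocity gives (5/7) = (7/5). Reduce: 7 ≡ 2 (mod 5). Now have -(2/5).
Factor out 2: 2 = 2. Since 5 ≡ 5 (mod 8), (2/5) = -1. Now have (1/5).
(1/5) = 1. Collecting the sign factors: 1.
Product: (0)·(1) = 0.

0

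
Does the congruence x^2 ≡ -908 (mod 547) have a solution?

Reduce the numerator: -908 ≡ 186 (mod 547), so (-908/547) = (186/547).
Factor out 2: 186 = 2·93. Since 547 ≡ 3 (mod 8), (2/547) = -1. Now have -(93/547).
93 ≡ 1 (mod 4), so quadratic reciprocity gives (93/547) = (547/93). Reduce: 547 ≡ 82 (mod 93). Now have -(82/93).
Factor out 2: 82 = 2·41. Since 93 ≡ 5 (mod 8), (2/93) = -1. Now have (41/93).
41 ≡ 1 (mod 4), so quadratic reciprocity gives (41/93) = (93/41). Reduce: 93 ≡ 11 (mod 41). Now have (11/41).
41 ≡ 1 (mod 4), so quadratic reciprocity gives (11/41) = (41/11). Reduce: 41 ≡ 8 (mod 11). Now have (8/11).
Factor out 2: 8 = 2^3. Since 11 ≡ 3 (mod 8), (2/11) = -1, and (2/11)^3 = -1. Now have -(1/11).
(1/11) = 1. Collecting the sign factors: -1.
(-908/547) = -1, and 547 is prime, so -908 is not a quadratic residue mod 547.

no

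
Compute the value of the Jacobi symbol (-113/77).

1

(-113/77)
  = (41/77)    [-113 ≡ 41 mod 77]
  = (77/41)    [QR: 41 ≡ 1 mod 4, sign kept]
  = (36/41)    [77 ≡ 36 mod 41]
  = (9/41)    [41 ≡ 1 mod 8 ⇒ (2/41)^2 = +1]
  = (41/9)    [QR: 9 ≡ 1 mod 4, sign kept]
  = (5/9)    [41 ≡ 5 mod 9]
  = (9/5)    [QR: 5 ≡ 1 mod 4, sign kept]
  = (4/5)    [9 ≡ 4 mod 5]
  = (1/5)    [5 ≡ 5 mod 8 ⇒ (2/5)^2 = +1]
  = 1    [(1/5) = 1]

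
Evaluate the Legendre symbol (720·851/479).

By multiplicativity, (720·851/479) = (720/479)·(851/479).
First factor (720/479):
Reduce the numerator: 720 ≡ 241 (mod 479), so (720/479) = (241/479).
241 ≡ 1 (mod 4), so quadratic reciprocity gives (241/479) = (479/241). Reduce: 479 ≡ 238 (mod 241). Now have (238/241).
Factor out 2: 238 = 2·119. Since 241 ≡ 1 (mod 8), (2/241) = +1. Now have (119/241).
241 ≡ 1 (mod 4), so quadratic reciprocity gives (119/241) = (241/119). Reduce: 241 ≡ 3 (mod 119). Now have (3/119).
Both 3 ≡ 3 and 119 ≡ 3 (mod 4), so reciprocity gives (3/119) = -(119/3). Reduce: 119 ≡ 2 (mod 3). Now have -(2/3).
Factor out 2: 2 = 2. Since 3 ≡ 3 (mod 8), (2/3) = -1. Now have (1/3).
(1/3) = 1. Collecting the sign factors: 1.
Second factor (851/479):
Reduce the numerator: 851 ≡ 372 (mod 479), so (851/479) = (372/479).
Factor out 2: 372 = 2^2·93. Since 479 ≡ 7 (mod 8), (2/479) = +1, and (2/479)^2 = +1. Now have (93/479).
93 ≡ 1 (mod 4), so quadratic reciprocity gives (93/479) = (479/93). Reduce: 479 ≡ 14 (mod 93). Now have (14/93).
Factor out 2: 14 = 2·7. Since 93 ≡ 5 (mod 8), (2/93) = -1. Now have -(7/93).
93 ≡ 1 (mod 4), so quadratic reciprocity gives (7/93) = (93/7). Reduce: 93 ≡ 2 (mod 7). Now have -(2/7).
Factor out 2: 2 = 2. Since 7 ≡ 7 (mod 8), (2/7) = +1. Now have -(1/7).
(1/7) = 1. Collecting the sign factors: -1.
Product: (1)·(-1) = -1.

-1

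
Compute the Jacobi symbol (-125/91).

-1

(-125/91)
  = -(125/91)    [91 ≡ 3 mod 4 ⇒ (-1/91) = -1]
  = -(34/91)    [125 ≡ 34 mod 91]
  = (17/91)    [91 ≡ 3 mod 8 ⇒ (2/91) = -1]
  = (91/17)    [QR: 17 ≡ 1 mod 4, sign kept]
  = (6/17)    [91 ≡ 6 mod 17]
  = (3/17)    [17 ≡ 1 mod 8 ⇒ (2/17) = +1]
  = (17/3)    [QR: 17 ≡ 1 mod 4, sign kept]
  = (2/3)    [17 ≡ 2 mod 3]
  = -(1/3)    [3 ≡ 3 mod 8 ⇒ (2/3) = -1]
  = -1    [(1/3) = 1]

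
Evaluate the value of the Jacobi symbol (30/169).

1

(30/169)
  = (15/169)    [169 ≡ 1 mod 8 ⇒ (2/169) = +1]
  = (169/15)    [QR: 169 ≡ 1 mod 4, sign kept]
  = (4/15)    [169 ≡ 4 mod 15]
  = (1/15)    [15 ≡ 7 mod 8 ⇒ (2/15)^2 = +1]
  = 1    [(1/15) = 1]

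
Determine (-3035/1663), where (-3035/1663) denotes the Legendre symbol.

Reduce the numerator: -3035 ≡ 291 (mod 1663), so (-3035/1663) = (291/1663).
Both 291 ≡ 3 and 1663 ≡ 3 (mod 4), so reciprocity gives (291/1663) = -(1663/291). Reduce: 1663 ≡ 208 (mod 291). Now have -(208/291).
Factor out 2: 208 = 2^4·13. Since 291 ≡ 3 (mod 8), (2/291) = -1, and (2/291)^4 = +1. Now have -(13/291).
13 ≡ 1 (mod 4), so quadratic reciprocity gives (13/291) = (291/13). Reduce: 291 ≡ 5 (mod 13). Now have -(5/13).
5 ≡ 1 (mod 4), so quadratic reciprocity gives (5/13) = (13/5). Reduce: 13 ≡ 3 (mod 5). Now have -(3/5).
5 ≡ 1 (mod 4), so quadratic reciprocity gives (3/5) = (5/3). Reduce: 5 ≡ 2 (mod 3). Now have -(2/3).
Factor out 2: 2 = 2. Since 3 ≡ 3 (mod 8), (2/3) = -1. Now have (1/3).
(1/3) = 1. Collecting the sign factors: 1.

1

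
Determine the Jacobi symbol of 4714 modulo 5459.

Factor out 2: 4714 = 2·2357. Since 5459 ≡ 3 (mod 8), (2 / 5459) = -1. Now have -(2357 / 5459).
2357 ≡ 1 (mod 4), so quadratic reciprocity gives (2357 / 5459) = (5459 / 2357). Reduce: 5459 ≡ 745 (mod 2357). Now have -(745 / 2357).
745 ≡ 1 (mod 4), so quadratic reciprocity gives (745 / 2357) = (2357 / 745). Reduce: 2357 ≡ 122 (mod 745). Now have -(122 / 745).
Factor out 2: 122 = 2·61. Since 745 ≡ 1 (mod 8), (2 / 745) = +1. Now have -(61 / 745).
61 ≡ 1 (mod 4), so quadratic reciprocity gives (61 / 745) = (745 / 61). Reduce: 745 ≡ 13 (mod 61). Now have -(13 / 61).
13 ≡ 1 (mod 4), so quadratic reciprocity gives (13 / 61) = (61 / 13). Reduce: 61 ≡ 9 (mod 13). Now have -(9 / 13).
9 ≡ 1 (mod 4), so quadratic reciprocity gives (9 / 13) = (13 / 9). Reduce: 13 ≡ 4 (mod 9). Now have -(4 / 9).
Factor out 2: 4 = 2^2. Since 9 ≡ 1 (mod 8), (2 / 9) = +1, and (2 / 9)^2 = +1. Now have -(1 / 9).
(1 / 9) = 1. Collecting the sign factors: -1.

-1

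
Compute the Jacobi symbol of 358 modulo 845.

-1

(358/845)
  = -(179/845)    [845 ≡ 5 mod 8 ⇒ (2/845) = -1]
  = -(845/179)    [QR: 845 ≡ 1 mod 4, sign kept]
  = -(129/179)    [845 ≡ 129 mod 179]
  = -(179/129)    [QR: 129 ≡ 1 mod 4, sign kept]
  = -(50/129)    [179 ≡ 50 mod 129]
  = -(25/129)    [129 ≡ 1 mod 8 ⇒ (2/129) = +1]
  = -(129/25)    [QR: 25 ≡ 1 mod 4, sign kept]
  = -(4/25)    [129 ≡ 4 mod 25]
  = -(1/25)    [25 ≡ 1 mod 8 ⇒ (2/25)^2 = +1]
  = -1    [(1/25) = 1]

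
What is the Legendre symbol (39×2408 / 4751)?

By multiplicativity, (39·2408 / 4751) = (39 / 4751)·(2408 / 4751).
First factor (39 / 4751):
(39 / 4751)
  = -(4751 / 39)    [QR: both ≡ 3 mod 4, sign flips]
  = -(32 / 39)    [4751 ≡ 32 mod 39]
  = -(1 / 39)    [39 ≡ 7 mod 8 ⇒ (2 / 39)^5 = +1]
  = -1    [(1 / 39) = 1]
Second factor (2408 / 4751):
(2408 / 4751)
  = (301 / 4751)    [4751 ≡ 7 mod 8 ⇒ (2 / 4751)^3 = +1]
  = (4751 / 301)    [QR: 301 ≡ 1 mod 4, sign kept]
  = (236 / 301)    [4751 ≡ 236 mod 301]
  = (59 / 301)    [301 ≡ 5 mod 8 ⇒ (2 / 301)^2 = +1]
  = (301 / 59)    [QR: 301 ≡ 1 mod 4, sign kept]
  = (6 / 59)    [301 ≡ 6 mod 59]
  = -(3 / 59)    [59 ≡ 3 mod 8 ⇒ (2 / 59) = -1]
  = (59 / 3)    [QR: both ≡ 3 mod 4, sign flips]
  = (2 / 3)    [59 ≡ 2 mod 3]
  = -(1 / 3)    [3 ≡ 3 mod 8 ⇒ (2 / 3) = -1]
  = -1    [(1 / 3) = 1]
Product: (-1)·(-1) = 1.

1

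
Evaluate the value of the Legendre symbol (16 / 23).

1

Factor out 2: 16 = 2^4. Since 23 ≡ 7 (mod 8), (2 / 23) = +1, and (2 / 23)^4 = +1. Now have (1 / 23).
(1 / 23) = 1. Collecting the sign factors: 1.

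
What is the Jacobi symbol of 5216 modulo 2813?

1

Reduce the numerator: 5216 ≡ 2403 (mod 2813), so (5216 / 2813) = (2403 / 2813).
2813 ≡ 1 (mod 4), so quadratic reciprocity gives (2403 / 2813) = (2813 / 2403). Reduce: 2813 ≡ 410 (mod 2403). Now have (410 / 2403).
Factor out 2: 410 = 2·205. Since 2403 ≡ 3 (mod 8), (2 / 2403) = -1. Now have -(205 / 2403).
205 ≡ 1 (mod 4), so quadratic reciprocity gives (205 / 2403) = (2403 / 205). Reduce: 2403 ≡ 148 (mod 205). Now have -(148 / 205).
Factor out 2: 148 = 2^2·37. Since 205 ≡ 5 (mod 8), (2 / 205) = -1, and (2 / 205)^2 = +1. Now have -(37 / 205).
37 ≡ 1 (mod 4), so quadratic reciprocity gives (37 / 205) = (205 / 37). Reduce: 205 ≡ 20 (mod 37). Now have -(20 / 37).
Factor out 2: 20 = 2^2·5. Since 37 ≡ 5 (mod 8), (2 / 37) = -1, and (2 / 37)^2 = +1. Now have -(5 / 37).
5 ≡ 1 (mod 4), so quadratic reciprocity gives (5 / 37) = (37 / 5). Reduce: 37 ≡ 2 (mod 5). Now have -(2 / 5).
Factor out 2: 2 = 2. Since 5 ≡ 5 (mod 8), (2 / 5) = -1. Now have (1 / 5).
(1 / 5) = 1. Collecting the sign factors: 1.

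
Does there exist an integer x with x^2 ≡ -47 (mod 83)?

(-47|83)
  = (36|83)    [-47 ≡ 36 mod 83]
  = (9|83)    [83 ≡ 3 mod 8 ⇒ (2|83)^2 = +1]
  = (83|9)    [QR: 9 ≡ 1 mod 4, sign kept]
  = (2|9)    [83 ≡ 2 mod 9]
  = (1|9)    [9 ≡ 1 mod 8 ⇒ (2|9) = +1]
  = 1    [(1|9) = 1]
The Legendre symbol is 1, so x^2 ≡ -47 (mod 83) has solution.

yes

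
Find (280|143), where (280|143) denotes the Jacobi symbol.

-1

(280|143)
  = (137|143)    [280 ≡ 137 mod 143]
  = (143|137)    [QR: 137 ≡ 1 mod 4, sign kept]
  = (6|137)    [143 ≡ 6 mod 137]
  = (3|137)    [137 ≡ 1 mod 8 ⇒ (2|137) = +1]
  = (137|3)    [QR: 137 ≡ 1 mod 4, sign kept]
  = (2|3)    [137 ≡ 2 mod 3]
  = -(1|3)    [3 ≡ 3 mod 8 ⇒ (2|3) = -1]
  = -1    [(1|3) = 1]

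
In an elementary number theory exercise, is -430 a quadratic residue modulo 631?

(-430/631)
  = (201/631)    [-430 ≡ 201 mod 631]
  = (631/201)    [QR: 201 ≡ 1 mod 4, sign kept]
  = (28/201)    [631 ≡ 28 mod 201]
  = (7/201)    [201 ≡ 1 mod 8 ⇒ (2/201)^2 = +1]
  = (201/7)    [QR: 201 ≡ 1 mod 4, sign kept]
  = (5/7)    [201 ≡ 5 mod 7]
  = (7/5)    [QR: 5 ≡ 1 mod 4, sign kept]
  = (2/5)    [7 ≡ 2 mod 5]
  = -(1/5)    [5 ≡ 5 mod 8 ⇒ (2/5) = -1]
  = -1    [(1/5) = 1]
(-430/631) = -1, and 631 is prime, so -430 is not a quadratic residue mod 631.

no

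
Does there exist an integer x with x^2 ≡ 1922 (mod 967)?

yes

Reduce the numerator: 1922 ≡ 955 (mod 967), so (1922/967) = (955/967).
Both 955 ≡ 3 and 967 ≡ 3 (mod 4), so reciprocity gives (955/967) = -(967/955). Reduce: 967 ≡ 12 (mod 955). Now have -(12/955).
Factor out 2: 12 = 2^2·3. Since 955 ≡ 3 (mod 8), (2/955) = -1, and (2/955)^2 = +1. Now have -(3/955).
Both 3 ≡ 3 and 955 ≡ 3 (mod 4), so reciprocity gives (3/955) = -(955/3). Reduce: 955 ≡ 1 (mod 3). Now have (1/3).
(1/3) = 1. Collecting the sign factors: 1.
(1922/967) = 1, and 967 is prime, so 1922 is a quadratic residue mod 967.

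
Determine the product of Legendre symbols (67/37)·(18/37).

-1

By multiplicativity, (67·18/37) = (67/37)·(18/37).
First factor (67/37):
Reduce the numerator: 67 ≡ 30 (mod 37), so (67/37) = (30/37).
Factor out 2: 30 = 2·15. Since 37 ≡ 5 (mod 8), (2/37) = -1. Now have -(15/37).
37 ≡ 1 (mod 4), so quadratic reciprocity gives (15/37) = (37/15). Reduce: 37 ≡ 7 (mod 15). Now have -(7/15).
Both 7 ≡ 3 and 15 ≡ 3 (mod 4), so reciprocity gives (7/15) = -(15/7). Reduce: 15 ≡ 1 (mod 7). Now have (1/7).
(1/7) = 1. Collecting the sign factors: 1.
Second factor (18/37):
Factor out 2: 18 = 2·9. Since 37 ≡ 5 (mod 8), (2/37) = -1. Now have -(9/37).
9 ≡ 1 (mod 4), so quadratic reciprocity gives (9/37) = (37/9). Reduce: 37 ≡ 1 (mod 9). Now have -(1/9).
(1/9) = 1. Collecting the sign factors: -1.
Product: (1)·(-1) = -1.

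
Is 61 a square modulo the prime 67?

61 ≡ 1 (mod 4), so quadratic reciprocity gives (61/67) = (67/61). Reduce: 67 ≡ 6 (mod 61). Now have (6/61).
Factor out 2: 6 = 2·3. Since 61 ≡ 5 (mod 8), (2/61) = -1. Now have -(3/61).
61 ≡ 1 (mod 4), so quadratic reciprocity gives (3/61) = (61/3). Reduce: 61 ≡ 1 (mod 3). Now have -(1/3).
(1/3) = 1. Collecting the sign factors: -1.
The Legendre symbol is -1, so x^2 ≡ 61 (mod 67) has no solution.

no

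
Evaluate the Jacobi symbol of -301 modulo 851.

Reduce the numerator: -301 ≡ 550 (mod 851), so (-301|851) = (550|851).
Factor out 2: 550 = 2·275. Since 851 ≡ 3 (mod 8), (2|851) = -1. Now have -(275|851).
Both 275 ≡ 3 and 851 ≡ 3 (mod 4), so reciprocity gives (275|851) = -(851|275). Reduce: 851 ≡ 26 (mod 275). Now have (26|275).
Factor out 2: 26 = 2·13. Since 275 ≡ 3 (mod 8), (2|275) = -1. Now have -(13|275).
13 ≡ 1 (mod 4), so quadratic reciprocity gives (13|275) = (275|13). Reduce: 275 ≡ 2 (mod 13). Now have -(2|13).
Factor out 2: 2 = 2. Since 13 ≡ 5 (mod 8), (2|13) = -1. Now have (1|13).
(1|13) = 1. Collecting the sign factors: 1.

1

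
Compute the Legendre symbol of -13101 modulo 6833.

-1

(-13101/6833)
  = (565/6833)    [-13101 ≡ 565 mod 6833]
  = (6833/565)    [QR: 565 ≡ 1 mod 4, sign kept]
  = (53/565)    [6833 ≡ 53 mod 565]
  = (565/53)    [QR: 53 ≡ 1 mod 4, sign kept]
  = (35/53)    [565 ≡ 35 mod 53]
  = (53/35)    [QR: 53 ≡ 1 mod 4, sign kept]
  = (18/35)    [53 ≡ 18 mod 35]
  = -(9/35)    [35 ≡ 3 mod 8 ⇒ (2/35) = -1]
  = -(35/9)    [QR: 9 ≡ 1 mod 4, sign kept]
  = -(8/9)    [35 ≡ 8 mod 9]
  = -(1/9)    [9 ≡ 1 mod 8 ⇒ (2/9)^3 = +1]
  = -1    [(1/9) = 1]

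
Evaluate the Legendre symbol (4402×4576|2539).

-1

By multiplicativity, (4402·4576|2539) = (4402|2539)·(4576|2539).
First factor (4402|2539):
(4402|2539)
  = (1863|2539)    [4402 ≡ 1863 mod 2539]
  = -(2539|1863)    [QR: both ≡ 3 mod 4, sign flips]
  = -(676|1863)    [2539 ≡ 676 mod 1863]
  = -(169|1863)    [1863 ≡ 7 mod 8 ⇒ (2|1863)^2 = +1]
  = -(1863|169)    [QR: 169 ≡ 1 mod 4, sign kept]
  = -(4|169)    [1863 ≡ 4 mod 169]
  = -(1|169)    [169 ≡ 1 mod 8 ⇒ (2|169)^2 = +1]
  = -1    [(1|169) = 1]
Second factor (4576|2539):
(4576|2539)
  = (2037|2539)    [4576 ≡ 2037 mod 2539]
  = (2539|2037)    [QR: 2037 ≡ 1 mod 4, sign kept]
  = (502|2037)    [2539 ≡ 502 mod 2037]
  = -(251|2037)    [2037 ≡ 5 mod 8 ⇒ (2|2037) = -1]
  = -(2037|251)    [QR: 2037 ≡ 1 mod 4, sign kept]
  = -(29|251)    [2037 ≡ 29 mod 251]
  = -(251|29)    [QR: 29 ≡ 1 mod 4, sign kept]
  = -(19|29)    [251 ≡ 19 mod 29]
  = -(29|19)    [QR: 29 ≡ 1 mod 4, sign kept]
  = -(10|19)    [29 ≡ 10 mod 19]
  = (5|19)    [19 ≡ 3 mod 8 ⇒ (2|19) = -1]
  = (19|5)    [QR: 5 ≡ 1 mod 4, sign kept]
  = (4|5)    [19 ≡ 4 mod 5]
  = (1|5)    [5 ≡ 5 mod 8 ⇒ (2|5)^2 = +1]
  = 1    [(1|5) = 1]
Product: (-1)·(1) = -1.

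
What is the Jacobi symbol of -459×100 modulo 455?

0

By multiplicativity, (-459·100 / 455) = (-459 / 455)·(100 / 455).
First factor (-459 / 455):
(-459 / 455)
  = (451 / 455)    [-459 ≡ 451 mod 455]
  = -(455 / 451)    [QR: both ≡ 3 mod 4, sign flips]
  = -(4 / 451)    [455 ≡ 4 mod 451]
  = -(1 / 451)    [451 ≡ 3 mod 8 ⇒ (2 / 451)^2 = +1]
  = -1    [(1 / 451) = 1]
Second factor (100 / 455):
(100 / 455)
  = (25 / 455)    [455 ≡ 7 mod 8 ⇒ (2 / 455)^2 = +1]
  = (455 / 25)    [QR: 25 ≡ 1 mod 4, sign kept]
  = (5 / 25)    [455 ≡ 5 mod 25]
  = (25 / 5)    [QR: 5 ≡ 1 mod 4, sign kept]
  = (0 / 5)    [25 ≡ 0 mod 5]
  = 0    [numerator 0, gcd > 1]
Product: (-1)·(0) = 0.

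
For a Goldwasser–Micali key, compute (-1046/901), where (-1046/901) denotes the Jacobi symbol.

(-1046/901)
  = (1046/901)    [901 ≡ 1 mod 4 ⇒ (-1/901) = +1]
  = (145/901)    [1046 ≡ 145 mod 901]
  = (901/145)    [QR: 145 ≡ 1 mod 4, sign kept]
  = (31/145)    [901 ≡ 31 mod 145]
  = (145/31)    [QR: 145 ≡ 1 mod 4, sign kept]
  = (21/31)    [145 ≡ 21 mod 31]
  = (31/21)    [QR: 21 ≡ 1 mod 4, sign kept]
  = (10/21)    [31 ≡ 10 mod 21]
  = -(5/21)    [21 ≡ 5 mod 8 ⇒ (2/21) = -1]
  = -(21/5)    [QR: 5 ≡ 1 mod 4, sign kept]
  = -(1/5)    [21 ≡ 1 mod 5]
  = -1    [(1/5) = 1]

-1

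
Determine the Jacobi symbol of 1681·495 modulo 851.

-1

By multiplicativity, (1681·495|851) = (1681|851)·(495|851).
First factor (1681|851):
Reduce the numerator: 1681 ≡ 830 (mod 851), so (1681|851) = (830|851).
Factor out 2: 830 = 2·415. Since 851 ≡ 3 (mod 8), (2|851) = -1. Now have -(415|851).
Both 415 ≡ 3 and 851 ≡ 3 (mod 4), so reciprocity gives (415|851) = -(851|415). Reduce: 851 ≡ 21 (mod 415). Now have (21|415).
21 ≡ 1 (mod 4), so quadratic reciprocity gives (21|415) = (415|21). Reduce: 415 ≡ 16 (mod 21). Now have (16|21).
Factor out 2: 16 = 2^4. Since 21 ≡ 5 (mod 8), (2|21) = -1, and (2|21)^4 = +1. Now have (1|21).
(1|21) = 1. Collecting the sign factors: 1.
Second factor (495|851):
Both 495 ≡ 3 and 851 ≡ 3 (mod 4), so reciprocity gives (495|851) = -(851|495). Reduce: 851 ≡ 356 (mod 495). Now have -(356|495).
Factor out 2: 356 = 2^2·89. Since 495 ≡ 7 (mod 8), (2|495) = +1, and (2|495)^2 = +1. Now have -(89|495).
89 ≡ 1 (mod 4), so quadratic reciprocity gives (89|495) = (495|89). Reduce: 495 ≡ 50 (mod 89). Now have -(50|89).
Factor out 2: 50 = 2·25. Since 89 ≡ 1 (mod 8), (2|89) = +1. Now have -(25|89).
25 ≡ 1 (mod 4), so quadratic reciprocity gives (25|89) = (89|25). Reduce: 89 ≡ 14 (mod 25). Now have -(14|25).
Factor out 2: 14 = 2·7. Since 25 ≡ 1 (mod 8), (2|25) = +1. Now have -(7|25).
25 ≡ 1 (mod 4), so quadratic reciprocity gives (7|25) = (25|7). Reduce: 25 ≡ 4 (mod 7). Now have -(4|7).
Factor out 2: 4 = 2^2. Since 7 ≡ 7 (mod 8), (2|7) = +1, and (2|7)^2 = +1. Now have -(1|7).
(1|7) = 1. Collecting the sign factors: -1.
Product: (1)·(-1) = -1.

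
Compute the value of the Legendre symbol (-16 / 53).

1

(-16 / 53)
  = (16 / 53)    [53 ≡ 1 mod 4 ⇒ (-1 / 53) = +1]
  = (1 / 53)    [53 ≡ 5 mod 8 ⇒ (2 / 53)^4 = +1]
  = 1    [(1 / 53) = 1]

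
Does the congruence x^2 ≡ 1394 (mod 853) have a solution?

(1394|853)
  = (541|853)    [1394 ≡ 541 mod 853]
  = (853|541)    [QR: 541 ≡ 1 mod 4, sign kept]
  = (312|541)    [853 ≡ 312 mod 541]
  = -(39|541)    [541 ≡ 5 mod 8 ⇒ (2|541)^3 = -1]
  = -(541|39)    [QR: 541 ≡ 1 mod 4, sign kept]
  = -(34|39)    [541 ≡ 34 mod 39]
  = -(17|39)    [39 ≡ 7 mod 8 ⇒ (2|39) = +1]
  = -(39|17)    [QR: 17 ≡ 1 mod 4, sign kept]
  = -(5|17)    [39 ≡ 5 mod 17]
  = -(17|5)    [QR: 5 ≡ 1 mod 4, sign kept]
  = -(2|5)    [17 ≡ 2 mod 5]
  = (1|5)    [5 ≡ 5 mod 8 ⇒ (2|5) = -1]
  = 1    [(1|5) = 1]
(1394|853) = 1, and 853 is prime, so 1394 is a quadratic residue mod 853.

yes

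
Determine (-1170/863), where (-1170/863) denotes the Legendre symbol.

(-1170/863)
  = (556/863)    [-1170 ≡ 556 mod 863]
  = (139/863)    [863 ≡ 7 mod 8 ⇒ (2/863)^2 = +1]
  = -(863/139)    [QR: both ≡ 3 mod 4, sign flips]
  = -(29/139)    [863 ≡ 29 mod 139]
  = -(139/29)    [QR: 29 ≡ 1 mod 4, sign kept]
  = -(23/29)    [139 ≡ 23 mod 29]
  = -(29/23)    [QR: 29 ≡ 1 mod 4, sign kept]
  = -(6/23)    [29 ≡ 6 mod 23]
  = -(3/23)    [23 ≡ 7 mod 8 ⇒ (2/23) = +1]
  = (23/3)    [QR: both ≡ 3 mod 4, sign flips]
  = (2/3)    [23 ≡ 2 mod 3]
  = -(1/3)    [3 ≡ 3 mod 8 ⇒ (2/3) = -1]
  = -1    [(1/3) = 1]

-1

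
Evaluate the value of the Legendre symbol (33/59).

(33/59)
  = (59/33)    [QR: 33 ≡ 1 mod 4, sign kept]
  = (26/33)    [59 ≡ 26 mod 33]
  = (13/33)    [33 ≡ 1 mod 8 ⇒ (2/33) = +1]
  = (33/13)    [QR: 13 ≡ 1 mod 4, sign kept]
  = (7/13)    [33 ≡ 7 mod 13]
  = (13/7)    [QR: 13 ≡ 1 mod 4, sign kept]
  = (6/7)    [13 ≡ 6 mod 7]
  = (3/7)    [7 ≡ 7 mod 8 ⇒ (2/7) = +1]
  = -(7/3)    [QR: both ≡ 3 mod 4, sign flips]
  = -(1/3)    [7 ≡ 1 mod 3]
  = -1    [(1/3) = 1]

-1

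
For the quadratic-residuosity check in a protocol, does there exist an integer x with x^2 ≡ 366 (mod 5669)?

yes

Factor out 2: 366 = 2·183. Since 5669 ≡ 5 (mod 8), (2/5669) = -1. Now have -(183/5669).
5669 ≡ 1 (mod 4), so quadratic reciprocity gives (183/5669) = (5669/183). Reduce: 5669 ≡ 179 (mod 183). Now have -(179/183).
Both 179 ≡ 3 and 183 ≡ 3 (mod 4), so reciprocity gives (179/183) = -(183/179). Reduce: 183 ≡ 4 (mod 179). Now have (4/179).
Factor out 2: 4 = 2^2. Since 179 ≡ 3 (mod 8), (2/179) = -1, and (2/179)^2 = +1. Now have (1/179).
(1/179) = 1. Collecting the sign factors: 1.
The Legendre symbol is 1, so x^2 ≡ 366 (mod 5669) has solution.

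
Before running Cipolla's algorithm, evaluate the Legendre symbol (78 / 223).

(78 / 223)
  = (39 / 223)    [223 ≡ 7 mod 8 ⇒ (2 / 223) = +1]
  = -(223 / 39)    [QR: both ≡ 3 mod 4, sign flips]
  = -(28 / 39)    [223 ≡ 28 mod 39]
  = -(7 / 39)    [39 ≡ 7 mod 8 ⇒ (2 / 39)^2 = +1]
  = (39 / 7)    [QR: both ≡ 3 mod 4, sign flips]
  = (4 / 7)    [39 ≡ 4 mod 7]
  = (1 / 7)    [7 ≡ 7 mod 8 ⇒ (2 / 7)^2 = +1]
  = 1    [(1 / 7) = 1]

1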